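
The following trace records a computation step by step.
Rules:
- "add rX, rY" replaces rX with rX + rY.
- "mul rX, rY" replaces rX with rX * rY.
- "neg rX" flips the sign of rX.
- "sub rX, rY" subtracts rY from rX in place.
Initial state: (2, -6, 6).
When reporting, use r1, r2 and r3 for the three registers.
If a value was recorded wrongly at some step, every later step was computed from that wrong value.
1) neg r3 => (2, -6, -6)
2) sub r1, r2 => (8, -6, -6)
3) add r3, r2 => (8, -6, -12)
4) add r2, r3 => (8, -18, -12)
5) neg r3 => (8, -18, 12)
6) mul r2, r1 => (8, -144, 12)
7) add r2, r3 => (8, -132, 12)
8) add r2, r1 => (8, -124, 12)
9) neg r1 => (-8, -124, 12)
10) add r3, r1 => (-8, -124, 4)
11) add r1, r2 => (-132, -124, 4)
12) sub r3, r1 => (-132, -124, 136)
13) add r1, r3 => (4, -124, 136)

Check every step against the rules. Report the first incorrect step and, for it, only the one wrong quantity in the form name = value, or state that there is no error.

no error

1. r3 = -(6) = -6 (exactly as logged)
2. r1 = 2 - -6 = 8 (no discrepancy)
3. r3 = -6 + -6 = -12 (exactly as logged)
4. r2 = -6 + -12 = -18 (no discrepancy)
5. r3 = -(-12) = 12 (agrees with the trace)
6. r2 = -18 * 8 = -144 (checks out)
7. r2 = -144 + 12 = -132 (confirmed correct)
8. r2 = -132 + 8 = -124 (confirmed correct)
9. r1 = -(8) = -8 (confirmed correct)
10. r3 = 12 + -8 = 4 (exactly as logged)
11. r1 = -8 + -124 = -132 (confirmed correct)
12. r3 = 4 - -132 = 136 (confirmed correct)
13. r1 = -132 + 136 = 4 (exactly as logged)
The recomputation confirms every line.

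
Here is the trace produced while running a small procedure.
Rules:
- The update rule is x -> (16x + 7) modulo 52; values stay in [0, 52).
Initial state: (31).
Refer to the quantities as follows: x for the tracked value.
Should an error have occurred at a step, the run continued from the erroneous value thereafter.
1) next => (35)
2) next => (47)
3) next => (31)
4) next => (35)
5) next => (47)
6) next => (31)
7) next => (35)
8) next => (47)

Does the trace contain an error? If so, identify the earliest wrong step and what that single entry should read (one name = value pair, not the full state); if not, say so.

no error

1. x = (16*31 + 7) mod 52 = 35 (matches)
2. x = (16*35 + 7) mod 52 = 47 (verified)
3. x = (16*47 + 7) mod 52 = 31 (consistent with the trace)
4. x = (16*31 + 7) mod 52 = 35 (checks out)
5. x = (16*35 + 7) mod 52 = 47 (no discrepancy)
6. x = (16*47 + 7) mod 52 = 31 (checks out)
7. x = (16*31 + 7) mod 52 = 35 (consistent with the trace)
8. x = (16*35 + 7) mod 52 = 47 (agrees with the trace)
Each recorded entry agrees with the recomputation.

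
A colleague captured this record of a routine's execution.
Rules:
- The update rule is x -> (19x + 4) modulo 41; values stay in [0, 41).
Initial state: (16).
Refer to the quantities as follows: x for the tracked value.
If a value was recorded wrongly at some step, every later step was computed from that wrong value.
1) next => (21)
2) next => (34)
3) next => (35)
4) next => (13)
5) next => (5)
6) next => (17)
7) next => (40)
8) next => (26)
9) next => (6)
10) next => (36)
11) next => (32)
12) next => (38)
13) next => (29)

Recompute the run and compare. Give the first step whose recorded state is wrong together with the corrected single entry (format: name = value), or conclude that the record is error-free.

Step 1: x = (19*16 + 4) mod 41 = 21 — agrees with the record.
Step 2: x = (19*21 + 4) mod 41 = 34 — same as recorded.
Step 3: x = (19*34 + 4) mod 41 = 35 — matches.
Step 4: x = (19*35 + 4) mod 41 = 13 — same as recorded.
Step 5: x = (19*13 + 4) mod 41 = 5 — exactly as logged.
Step 6: x = (19*5 + 4) mod 41 = 17 — consistent with the record.
Step 7: x = (19*17 + 4) mod 41 = 40 — in agreement.
Step 8: x = (19*40 + 4) mod 41 = 26 — checks out.
Step 9: x = (19*26 + 4) mod 41 = 6 — in agreement.
Step 10: x = (19*6 + 4) mod 41 = 36 — verified.
Step 11: x = (19*36 + 4) mod 41 = 32 — no discrepancy.
Step 12: x = (19*32 + 4) mod 41 = 38 — agrees with the record.
Step 13: x = (19*38 + 4) mod 41 = 29 — matches.
The whole run recomputes cleanly — no discrepancies.

no error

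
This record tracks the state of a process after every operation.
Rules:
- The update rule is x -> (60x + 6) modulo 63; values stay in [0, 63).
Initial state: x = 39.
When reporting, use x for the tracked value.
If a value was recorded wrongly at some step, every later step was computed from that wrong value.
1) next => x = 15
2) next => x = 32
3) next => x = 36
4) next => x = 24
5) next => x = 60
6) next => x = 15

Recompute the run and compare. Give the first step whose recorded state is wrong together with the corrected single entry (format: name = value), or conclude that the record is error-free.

step 2, x = 24

Step 1: x = (60*39 + 6) mod 63 = 15 — no discrepancy.
Step 2: x = (60*15 + 6) mod 63 = 24 — the record has a different value.
The earliest wrong entry is at step 2: it should read x = 24.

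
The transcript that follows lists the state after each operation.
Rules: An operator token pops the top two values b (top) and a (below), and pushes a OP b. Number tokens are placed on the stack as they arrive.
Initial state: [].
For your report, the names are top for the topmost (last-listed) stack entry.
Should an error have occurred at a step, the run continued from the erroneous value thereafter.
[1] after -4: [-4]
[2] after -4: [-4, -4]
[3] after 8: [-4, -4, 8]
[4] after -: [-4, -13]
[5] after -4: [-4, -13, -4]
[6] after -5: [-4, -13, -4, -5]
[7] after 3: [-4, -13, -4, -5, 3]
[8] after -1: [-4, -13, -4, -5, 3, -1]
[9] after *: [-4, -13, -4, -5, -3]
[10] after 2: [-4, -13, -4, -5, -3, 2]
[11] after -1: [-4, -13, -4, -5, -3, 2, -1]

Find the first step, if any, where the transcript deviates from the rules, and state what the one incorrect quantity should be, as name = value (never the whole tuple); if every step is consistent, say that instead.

step 4, top = -12

Step 1: push -4: top = -4 — confirmed correct.
Step 2: push -4: top = -4 — exactly as logged.
Step 3: push 8: top = 8 — consistent with the transcript.
Step 4: -4 - 8 = -12 — the transcript has a different value.
The earliest wrong entry is at step 4: it should read top = -12.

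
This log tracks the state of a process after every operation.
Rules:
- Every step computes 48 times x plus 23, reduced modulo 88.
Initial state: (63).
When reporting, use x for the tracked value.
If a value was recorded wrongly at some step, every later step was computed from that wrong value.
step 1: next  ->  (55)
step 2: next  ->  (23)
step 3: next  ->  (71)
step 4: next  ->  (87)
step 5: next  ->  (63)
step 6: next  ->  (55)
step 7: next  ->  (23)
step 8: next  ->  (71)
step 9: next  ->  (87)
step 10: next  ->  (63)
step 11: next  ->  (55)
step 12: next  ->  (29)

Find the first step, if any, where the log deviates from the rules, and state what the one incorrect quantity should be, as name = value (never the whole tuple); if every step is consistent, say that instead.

1. x = (48*63 + 23) mod 88 = 55 (exactly as logged)
2. x = (48*55 + 23) mod 88 = 23 (same as recorded)
3. x = (48*23 + 23) mod 88 = 71 (confirmed correct)
4. x = (48*71 + 23) mod 88 = 87 (agrees with the log)
5. x = (48*87 + 23) mod 88 = 63 (verified)
6. x = (48*63 + 23) mod 88 = 55 (in agreement)
7. x = (48*55 + 23) mod 88 = 23 (checks out)
8. x = (48*23 + 23) mod 88 = 71 (checks out)
9. x = (48*71 + 23) mod 88 = 87 (same as recorded)
10. x = (48*87 + 23) mod 88 = 63 (checks out)
11. x = (48*63 + 23) mod 88 = 55 (agrees with the log)
12. x = (48*55 + 23) mod 88 = 23 (the recorded entry deviates here)
First incorrect step: 12; the correct value is x = 23.

step 12, x = 23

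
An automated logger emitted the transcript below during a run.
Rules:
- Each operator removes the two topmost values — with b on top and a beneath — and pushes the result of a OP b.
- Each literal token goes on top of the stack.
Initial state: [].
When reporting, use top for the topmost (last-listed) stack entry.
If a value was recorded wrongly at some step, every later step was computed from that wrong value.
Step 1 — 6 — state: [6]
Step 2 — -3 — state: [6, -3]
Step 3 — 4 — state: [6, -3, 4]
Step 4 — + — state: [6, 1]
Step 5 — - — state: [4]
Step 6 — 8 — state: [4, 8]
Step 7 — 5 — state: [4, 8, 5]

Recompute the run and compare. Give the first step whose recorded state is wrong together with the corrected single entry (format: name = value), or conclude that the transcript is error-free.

step 5, top = 5

Recomputing the run from the initial state:
step 1: [6]
step 2: [6, -3]
step 3: [6, -3, 4]
step 4: [6, 1]
step 5: [5]
step 6: [5, 8]
step 7: [5, 8, 5]
The first disagreement with the transcript is at step 5, where the value should be top = 5.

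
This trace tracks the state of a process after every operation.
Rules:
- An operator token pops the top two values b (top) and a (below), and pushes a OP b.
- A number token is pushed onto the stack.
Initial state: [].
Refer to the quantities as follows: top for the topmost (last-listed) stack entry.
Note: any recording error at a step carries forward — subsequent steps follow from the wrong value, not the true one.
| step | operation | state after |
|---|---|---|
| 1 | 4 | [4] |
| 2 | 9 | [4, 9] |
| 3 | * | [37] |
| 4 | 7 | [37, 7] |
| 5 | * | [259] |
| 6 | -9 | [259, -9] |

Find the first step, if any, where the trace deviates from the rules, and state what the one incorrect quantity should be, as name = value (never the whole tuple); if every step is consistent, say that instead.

step 3, top = 36

step 1: push 4: top = 4 -> checks out
step 2: push 9: top = 9 -> agrees with the trace
step 3: 4 * 9 = 36 -> the recorded entry deviates here
Step 3 is the first one off; corrected, top = 36.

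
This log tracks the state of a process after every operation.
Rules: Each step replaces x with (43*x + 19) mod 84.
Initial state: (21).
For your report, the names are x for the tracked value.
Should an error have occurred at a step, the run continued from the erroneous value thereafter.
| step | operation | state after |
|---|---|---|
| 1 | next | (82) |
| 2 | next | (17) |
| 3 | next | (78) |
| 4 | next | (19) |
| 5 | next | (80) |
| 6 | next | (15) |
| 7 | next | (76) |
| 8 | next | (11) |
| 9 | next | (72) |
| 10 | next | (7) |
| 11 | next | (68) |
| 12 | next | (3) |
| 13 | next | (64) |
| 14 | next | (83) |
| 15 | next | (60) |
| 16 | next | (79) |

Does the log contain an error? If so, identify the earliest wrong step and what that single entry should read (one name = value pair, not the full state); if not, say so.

Step 1: x = (43*21 + 19) mod 84 = 82 — confirmed correct.
Step 2: x = (43*82 + 19) mod 84 = 17 — consistent with the log.
Step 3: x = (43*17 + 19) mod 84 = 78 — no discrepancy.
Step 4: x = (43*78 + 19) mod 84 = 13 — the recorded entry deviates here.
Step 4 is the first one off; corrected, x = 13.

step 4, x = 13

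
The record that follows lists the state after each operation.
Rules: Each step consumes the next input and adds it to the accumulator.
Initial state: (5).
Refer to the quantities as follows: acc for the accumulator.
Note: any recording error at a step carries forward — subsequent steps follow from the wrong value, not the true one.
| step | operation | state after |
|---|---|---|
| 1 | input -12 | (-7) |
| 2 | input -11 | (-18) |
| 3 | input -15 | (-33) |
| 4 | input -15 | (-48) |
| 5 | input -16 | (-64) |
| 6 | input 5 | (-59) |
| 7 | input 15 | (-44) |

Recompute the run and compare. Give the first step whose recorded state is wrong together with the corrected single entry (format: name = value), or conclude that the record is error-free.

Step 1: acc = 5 + -12 = -7 — in agreement.
Step 2: acc = -7 + -11 = -18 — agrees with the record.
Step 3: acc = -18 + -15 = -33 — confirmed correct.
Step 4: acc = -33 + -15 = -48 — matches.
Step 5: acc = -48 + -16 = -64 — agrees with the record.
Step 6: acc = -64 + 5 = -59 — checks out.
Step 7: acc = -59 + 15 = -44 — agrees with the record.
The recomputation confirms every line.

no error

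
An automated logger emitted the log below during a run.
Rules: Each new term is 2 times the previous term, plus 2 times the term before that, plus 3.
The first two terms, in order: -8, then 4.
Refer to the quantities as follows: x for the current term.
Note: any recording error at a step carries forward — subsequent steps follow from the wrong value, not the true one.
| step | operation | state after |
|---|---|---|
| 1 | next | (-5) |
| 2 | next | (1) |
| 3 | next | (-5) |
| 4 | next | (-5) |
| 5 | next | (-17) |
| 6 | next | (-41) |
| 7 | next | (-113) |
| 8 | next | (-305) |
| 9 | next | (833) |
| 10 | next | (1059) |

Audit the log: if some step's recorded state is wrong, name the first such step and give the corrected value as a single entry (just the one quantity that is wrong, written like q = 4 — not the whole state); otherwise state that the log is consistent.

Recomputing the run from the initial state:
step 1: x = -5
step 2: x = 1
step 3: x = -5
step 4: x = -5
step 5: x = -17
step 6: x = -41
step 7: x = -113
step 8: x = -305
step 9: x = -833
step 10: x = -2273
The first disagreement with the log is at step 9, where the value should be x = -833.

step 9, x = -833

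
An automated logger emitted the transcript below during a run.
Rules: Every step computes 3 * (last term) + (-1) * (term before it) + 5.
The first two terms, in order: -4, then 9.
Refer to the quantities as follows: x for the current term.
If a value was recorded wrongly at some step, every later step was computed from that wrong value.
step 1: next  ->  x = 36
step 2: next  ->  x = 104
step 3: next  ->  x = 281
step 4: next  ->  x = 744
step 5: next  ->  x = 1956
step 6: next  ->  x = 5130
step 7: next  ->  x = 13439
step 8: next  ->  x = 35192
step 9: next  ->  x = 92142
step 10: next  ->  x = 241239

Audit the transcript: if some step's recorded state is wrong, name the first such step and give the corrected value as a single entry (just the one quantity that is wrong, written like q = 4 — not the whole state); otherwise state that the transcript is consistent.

step 6, x = 5129

step 1: x = 3*(9) + (-1)*(-4) + (5) = 36 -> confirmed correct
step 2: x = 3*(36) + (-1)*(9) + (5) = 104 -> checks out
step 3: x = 3*(104) + (-1)*(36) + (5) = 281 -> verified
step 4: x = 3*(281) + (-1)*(104) + (5) = 744 -> agrees with the transcript
step 5: x = 3*(744) + (-1)*(281) + (5) = 1956 -> agrees with the transcript
step 6: x = 3*(1956) + (-1)*(744) + (5) = 5129 -> this is not what the transcript shows
That makes step 6 the first incorrect line — x = 5129 is what it should show.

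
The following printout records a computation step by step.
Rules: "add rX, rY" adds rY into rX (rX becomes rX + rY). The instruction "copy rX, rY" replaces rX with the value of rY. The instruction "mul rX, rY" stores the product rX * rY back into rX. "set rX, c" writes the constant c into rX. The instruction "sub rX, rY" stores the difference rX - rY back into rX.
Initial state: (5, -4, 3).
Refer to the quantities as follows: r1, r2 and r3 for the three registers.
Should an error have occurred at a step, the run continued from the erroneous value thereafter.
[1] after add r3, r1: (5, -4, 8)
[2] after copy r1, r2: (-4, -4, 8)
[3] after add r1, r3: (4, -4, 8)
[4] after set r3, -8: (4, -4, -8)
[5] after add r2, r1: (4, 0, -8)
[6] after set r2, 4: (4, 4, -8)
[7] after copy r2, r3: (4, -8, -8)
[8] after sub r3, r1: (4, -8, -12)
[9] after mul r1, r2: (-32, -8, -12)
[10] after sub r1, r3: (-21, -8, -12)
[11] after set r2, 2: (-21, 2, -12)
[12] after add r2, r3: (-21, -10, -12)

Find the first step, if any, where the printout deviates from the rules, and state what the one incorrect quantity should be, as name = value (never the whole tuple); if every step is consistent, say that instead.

Recomputing the run from the initial state:
step 1: r1 = 5, r2 = -4, r3 = 8
step 2: r1 = -4, r2 = -4, r3 = 8
step 3: r1 = 4, r2 = -4, r3 = 8
step 4: r1 = 4, r2 = -4, r3 = -8
step 5: r1 = 4, r2 = 0, r3 = -8
step 6: r1 = 4, r2 = 4, r3 = -8
step 7: r1 = 4, r2 = -8, r3 = -8
step 8: r1 = 4, r2 = -8, r3 = -12
step 9: r1 = -32, r2 = -8, r3 = -12
step 10: r1 = -20, r2 = -8, r3 = -12
step 11: r1 = -20, r2 = 2, r3 = -12
step 12: r1 = -20, r2 = -10, r3 = -12
The first disagreement with the printout is at step 10, where the value should be r1 = -20.

step 10, r1 = -20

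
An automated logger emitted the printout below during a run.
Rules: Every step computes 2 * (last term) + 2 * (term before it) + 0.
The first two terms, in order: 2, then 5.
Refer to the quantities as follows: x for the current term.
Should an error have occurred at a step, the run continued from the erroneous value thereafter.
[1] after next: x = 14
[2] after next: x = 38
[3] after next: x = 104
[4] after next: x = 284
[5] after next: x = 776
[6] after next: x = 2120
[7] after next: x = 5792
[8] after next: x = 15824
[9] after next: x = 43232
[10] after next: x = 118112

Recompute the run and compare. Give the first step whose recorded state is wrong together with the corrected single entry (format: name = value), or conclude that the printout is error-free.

no error

Recomputing the run from the initial state:
step 1: x = 14
step 2: x = 38
step 3: x = 104
step 4: x = 284
step 5: x = 776
step 6: x = 2120
step 7: x = 5792
step 8: x = 15824
step 9: x = 43232
step 10: x = 118112
This matches the printout at every step.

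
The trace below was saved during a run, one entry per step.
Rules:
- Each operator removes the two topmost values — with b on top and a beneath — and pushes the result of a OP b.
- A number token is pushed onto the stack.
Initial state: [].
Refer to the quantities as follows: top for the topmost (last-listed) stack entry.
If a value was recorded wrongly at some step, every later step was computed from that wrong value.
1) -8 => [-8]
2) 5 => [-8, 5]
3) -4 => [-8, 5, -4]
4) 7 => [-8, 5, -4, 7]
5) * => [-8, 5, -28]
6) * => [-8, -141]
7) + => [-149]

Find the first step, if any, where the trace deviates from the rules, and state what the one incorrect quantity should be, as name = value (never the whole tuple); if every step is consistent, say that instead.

Recomputing the run from the initial state:
step 1: [-8]
step 2: [-8, 5]
step 3: [-8, 5, -4]
step 4: [-8, 5, -4, 7]
step 5: [-8, 5, -28]
step 6: [-8, -140]
step 7: [-148]
The first disagreement with the trace is at step 6, where the value should be top = -140.

step 6, top = -140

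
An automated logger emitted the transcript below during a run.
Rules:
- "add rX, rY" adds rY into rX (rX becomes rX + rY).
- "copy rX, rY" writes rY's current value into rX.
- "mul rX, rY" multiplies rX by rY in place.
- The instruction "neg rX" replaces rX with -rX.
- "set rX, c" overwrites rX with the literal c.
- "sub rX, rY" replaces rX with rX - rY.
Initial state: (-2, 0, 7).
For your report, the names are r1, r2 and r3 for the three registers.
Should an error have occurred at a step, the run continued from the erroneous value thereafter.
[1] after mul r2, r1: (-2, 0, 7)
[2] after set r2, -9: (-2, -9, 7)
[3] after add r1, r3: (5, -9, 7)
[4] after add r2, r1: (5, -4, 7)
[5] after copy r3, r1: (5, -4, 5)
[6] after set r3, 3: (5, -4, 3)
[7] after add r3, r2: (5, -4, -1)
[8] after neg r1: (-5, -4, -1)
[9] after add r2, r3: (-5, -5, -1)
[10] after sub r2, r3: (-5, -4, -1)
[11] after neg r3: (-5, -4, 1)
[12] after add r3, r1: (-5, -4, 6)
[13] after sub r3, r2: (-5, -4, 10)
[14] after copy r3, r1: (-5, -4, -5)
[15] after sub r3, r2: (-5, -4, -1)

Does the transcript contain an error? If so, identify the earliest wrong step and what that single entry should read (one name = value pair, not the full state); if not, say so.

1. r2 = 0 * -2 = 0 (checks out)
2. r2 = -9 (exactly as logged)
3. r1 = -2 + 7 = 5 (verified)
4. r2 = -9 + 5 = -4 (confirmed correct)
5. r3 = 5 (matches)
6. r3 = 3 (no discrepancy)
7. r3 = 3 + -4 = -1 (in agreement)
8. r1 = -(5) = -5 (consistent with the transcript)
9. r2 = -4 + -1 = -5 (consistent with the transcript)
10. r2 = -5 - -1 = -4 (verified)
11. r3 = -(-1) = 1 (matches)
12. r3 = 1 + -5 = -4 (the transcript has a different value)
The audit stops at step 12: the recorded entry is wrong and should be r3 = -4.

step 12, r3 = -4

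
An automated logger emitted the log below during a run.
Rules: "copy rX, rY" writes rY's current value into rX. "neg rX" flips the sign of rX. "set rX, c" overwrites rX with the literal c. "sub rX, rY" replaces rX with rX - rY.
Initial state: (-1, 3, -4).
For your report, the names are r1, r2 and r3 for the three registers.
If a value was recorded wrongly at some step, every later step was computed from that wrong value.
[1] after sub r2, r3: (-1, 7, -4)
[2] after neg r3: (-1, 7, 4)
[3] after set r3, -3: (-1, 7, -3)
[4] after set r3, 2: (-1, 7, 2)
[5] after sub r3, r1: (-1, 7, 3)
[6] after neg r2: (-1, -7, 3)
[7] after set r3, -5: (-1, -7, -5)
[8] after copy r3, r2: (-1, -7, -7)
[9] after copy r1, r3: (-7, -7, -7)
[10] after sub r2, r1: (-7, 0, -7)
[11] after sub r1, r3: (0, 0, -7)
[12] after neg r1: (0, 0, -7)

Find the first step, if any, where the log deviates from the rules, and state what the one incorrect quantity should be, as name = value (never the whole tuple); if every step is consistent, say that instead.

Step 1: r2 = 3 - -4 = 7 — checks out.
Step 2: r3 = -(-4) = 4 — same as recorded.
Step 3: r3 = -3 — consistent with the log.
Step 4: r3 = 2 — same as recorded.
Step 5: r3 = 2 - -1 = 3 — matches.
Step 6: r2 = -(7) = -7 — checks out.
Step 7: r3 = -5 — in agreement.
Step 8: r3 = -7 — no discrepancy.
Step 9: r1 = -7 — verified.
Step 10: r2 = -7 - -7 = 0 — matches.
Step 11: r1 = -7 - -7 = 0 — verified.
Step 12: r1 = -(0) = 0 — agrees with the log.
Every step is consistent.

no error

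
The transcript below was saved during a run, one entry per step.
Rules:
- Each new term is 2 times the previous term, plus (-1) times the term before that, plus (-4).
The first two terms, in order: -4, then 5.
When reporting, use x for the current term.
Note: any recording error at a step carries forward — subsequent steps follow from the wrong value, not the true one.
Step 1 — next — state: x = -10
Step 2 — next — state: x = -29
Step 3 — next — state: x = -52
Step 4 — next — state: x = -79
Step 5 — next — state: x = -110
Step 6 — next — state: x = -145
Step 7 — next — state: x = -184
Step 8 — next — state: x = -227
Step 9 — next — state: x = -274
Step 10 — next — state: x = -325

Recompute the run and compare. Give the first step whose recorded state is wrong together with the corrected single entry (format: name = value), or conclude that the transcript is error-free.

step 1, x = 10

1. x = 2*(5) + (-1)*(-4) + (-4) = 10 (the transcript has a different value)
The earliest wrong entry is at step 1: it should read x = 10.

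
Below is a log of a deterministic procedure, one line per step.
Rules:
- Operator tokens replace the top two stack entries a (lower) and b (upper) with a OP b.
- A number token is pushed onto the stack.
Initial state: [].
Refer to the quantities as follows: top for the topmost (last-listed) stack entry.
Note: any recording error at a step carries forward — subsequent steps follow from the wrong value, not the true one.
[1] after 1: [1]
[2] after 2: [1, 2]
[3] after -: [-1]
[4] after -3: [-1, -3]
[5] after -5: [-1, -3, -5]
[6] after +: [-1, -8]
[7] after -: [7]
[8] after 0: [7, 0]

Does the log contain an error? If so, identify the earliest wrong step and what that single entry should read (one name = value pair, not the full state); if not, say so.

no error

Recomputing the run from the initial state:
step 1: [1]
step 2: [1, 2]
step 3: [-1]
step 4: [-1, -3]
step 5: [-1, -3, -5]
step 6: [-1, -8]
step 7: [7]
step 8: [7, 0]
This matches the log at every step.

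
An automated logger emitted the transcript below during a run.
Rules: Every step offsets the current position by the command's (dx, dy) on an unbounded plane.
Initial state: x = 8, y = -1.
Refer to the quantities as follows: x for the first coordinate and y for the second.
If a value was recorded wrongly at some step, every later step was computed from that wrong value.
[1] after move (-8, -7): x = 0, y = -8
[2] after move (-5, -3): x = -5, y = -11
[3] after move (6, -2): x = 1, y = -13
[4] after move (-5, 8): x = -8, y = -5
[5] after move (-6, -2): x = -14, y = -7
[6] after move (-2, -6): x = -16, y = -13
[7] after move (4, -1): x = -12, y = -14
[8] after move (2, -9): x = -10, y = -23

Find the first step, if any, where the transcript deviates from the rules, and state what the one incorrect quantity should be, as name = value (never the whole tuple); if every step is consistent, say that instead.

step 4, x = -4

step 1: x = 8 + (-8) = 0, y = -1 + (-7) = -8 -> checks out
step 2: x = 0 + (-5) = -5, y = -8 + (-3) = -11 -> checks out
step 3: x = -5 + (6) = 1, y = -11 + (-2) = -13 -> exactly as logged
step 4: x = 1 + (-5) = -4, y = -13 + (8) = -5 -> not what was recorded
That makes step 4 the first incorrect line — x = -4 is what it should show.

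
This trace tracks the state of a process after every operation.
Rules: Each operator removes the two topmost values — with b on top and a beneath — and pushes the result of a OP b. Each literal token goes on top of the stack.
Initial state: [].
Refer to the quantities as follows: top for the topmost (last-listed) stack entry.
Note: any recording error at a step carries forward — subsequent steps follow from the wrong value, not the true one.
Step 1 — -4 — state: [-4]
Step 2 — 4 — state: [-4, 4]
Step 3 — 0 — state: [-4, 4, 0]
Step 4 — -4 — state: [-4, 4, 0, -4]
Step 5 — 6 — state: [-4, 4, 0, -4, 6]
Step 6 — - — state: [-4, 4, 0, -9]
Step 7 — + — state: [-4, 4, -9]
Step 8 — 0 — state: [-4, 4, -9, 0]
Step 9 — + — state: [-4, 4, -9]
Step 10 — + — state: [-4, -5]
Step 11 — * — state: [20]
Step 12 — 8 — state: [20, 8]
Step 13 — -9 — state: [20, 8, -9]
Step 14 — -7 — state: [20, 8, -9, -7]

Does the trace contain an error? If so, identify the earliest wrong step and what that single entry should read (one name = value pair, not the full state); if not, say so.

Recomputing the run from the initial state:
step 1: [-4]
step 2: [-4, 4]
step 3: [-4, 4, 0]
step 4: [-4, 4, 0, -4]
step 5: [-4, 4, 0, -4, 6]
step 6: [-4, 4, 0, -10]
step 7: [-4, 4, -10]
step 8: [-4, 4, -10, 0]
step 9: [-4, 4, -10]
step 10: [-4, -6]
step 11: [24]
step 12: [24, 8]
step 13: [24, 8, -9]
step 14: [24, 8, -9, -7]
The first disagreement with the trace is at step 6, where the value should be top = -10.

step 6, top = -10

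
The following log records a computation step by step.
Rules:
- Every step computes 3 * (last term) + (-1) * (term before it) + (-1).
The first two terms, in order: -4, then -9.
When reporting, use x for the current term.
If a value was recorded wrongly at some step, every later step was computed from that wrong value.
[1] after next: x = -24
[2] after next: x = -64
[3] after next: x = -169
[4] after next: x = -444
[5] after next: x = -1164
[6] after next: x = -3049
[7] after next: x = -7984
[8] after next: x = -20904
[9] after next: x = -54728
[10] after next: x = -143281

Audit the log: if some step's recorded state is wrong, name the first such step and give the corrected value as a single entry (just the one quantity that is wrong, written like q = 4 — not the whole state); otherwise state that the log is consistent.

Recomputing the run from the initial state:
step 1: x = -24
step 2: x = -64
step 3: x = -169
step 4: x = -444
step 5: x = -1164
step 6: x = -3049
step 7: x = -7984
step 8: x = -20904
step 9: x = -54729
step 10: x = -143284
The first disagreement with the log is at step 9, where the value should be x = -54729.

step 9, x = -54729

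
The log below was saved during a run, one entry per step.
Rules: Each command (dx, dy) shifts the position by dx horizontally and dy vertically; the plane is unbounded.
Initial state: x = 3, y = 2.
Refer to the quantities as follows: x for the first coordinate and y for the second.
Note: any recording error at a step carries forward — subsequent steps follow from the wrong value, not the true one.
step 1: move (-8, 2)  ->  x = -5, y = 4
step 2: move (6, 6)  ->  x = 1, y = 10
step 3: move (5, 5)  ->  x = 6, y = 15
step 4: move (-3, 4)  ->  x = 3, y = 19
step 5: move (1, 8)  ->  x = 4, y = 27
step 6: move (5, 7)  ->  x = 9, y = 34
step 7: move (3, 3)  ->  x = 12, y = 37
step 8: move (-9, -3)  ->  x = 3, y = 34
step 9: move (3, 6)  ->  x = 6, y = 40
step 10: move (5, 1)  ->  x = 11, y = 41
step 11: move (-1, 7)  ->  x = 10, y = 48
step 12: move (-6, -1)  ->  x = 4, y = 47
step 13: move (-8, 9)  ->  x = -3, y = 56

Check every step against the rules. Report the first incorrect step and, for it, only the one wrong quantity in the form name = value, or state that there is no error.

Step 1: x = 3 + (-8) = -5, y = 2 + (2) = 4 — verified.
Step 2: x = -5 + (6) = 1, y = 4 + (6) = 10 — in agreement.
Step 3: x = 1 + (5) = 6, y = 10 + (5) = 15 — checks out.
Step 4: x = 6 + (-3) = 3, y = 15 + (4) = 19 — agrees with the log.
Step 5: x = 3 + (1) = 4, y = 19 + (8) = 27 — confirmed correct.
Step 6: x = 4 + (5) = 9, y = 27 + (7) = 34 — matches.
Step 7: x = 9 + (3) = 12, y = 34 + (3) = 37 — confirmed correct.
Step 8: x = 12 + (-9) = 3, y = 37 + (-3) = 34 — matches.
Step 9: x = 3 + (3) = 6, y = 34 + (6) = 40 — matches.
Step 10: x = 6 + (5) = 11, y = 40 + (1) = 41 — same as recorded.
Step 11: x = 11 + (-1) = 10, y = 41 + (7) = 48 — confirmed correct.
Step 12: x = 10 + (-6) = 4, y = 48 + (-1) = 47 — agrees with the log.
Step 13: x = 4 + (-8) = -4, y = 47 + (9) = 56 — first mismatch against the log.
Step 13 is the first one off; corrected, x = -4.

step 13, x = -4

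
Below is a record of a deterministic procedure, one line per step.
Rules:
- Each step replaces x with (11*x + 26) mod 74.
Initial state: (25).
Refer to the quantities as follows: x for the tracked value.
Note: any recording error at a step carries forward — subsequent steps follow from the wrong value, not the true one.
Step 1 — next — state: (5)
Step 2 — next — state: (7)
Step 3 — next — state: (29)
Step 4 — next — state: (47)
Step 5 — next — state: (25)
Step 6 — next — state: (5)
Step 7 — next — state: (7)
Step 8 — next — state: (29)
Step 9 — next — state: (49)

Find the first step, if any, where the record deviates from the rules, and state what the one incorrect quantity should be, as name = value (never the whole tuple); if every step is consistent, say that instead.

Recomputing the run from the initial state:
step 1: x = 5
step 2: x = 7
step 3: x = 29
step 4: x = 49
step 5: x = 47
step 6: x = 25
step 7: x = 5
step 8: x = 7
step 9: x = 29
The first disagreement with the record is at step 4, where the value should be x = 49.

step 4, x = 49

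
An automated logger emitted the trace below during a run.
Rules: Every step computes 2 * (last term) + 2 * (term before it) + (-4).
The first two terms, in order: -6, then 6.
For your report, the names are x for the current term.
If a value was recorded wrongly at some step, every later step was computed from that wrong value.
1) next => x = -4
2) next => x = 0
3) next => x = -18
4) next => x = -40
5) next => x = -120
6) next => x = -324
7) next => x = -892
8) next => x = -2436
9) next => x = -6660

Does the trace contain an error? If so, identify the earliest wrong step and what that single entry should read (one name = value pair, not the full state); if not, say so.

step 3, x = -12

step 1: x = 2*(6) + (2)*(-6) + (-4) = -4 -> matches
step 2: x = 2*(-4) + (2)*(6) + (-4) = 0 -> consistent with the trace
step 3: x = 2*(0) + (2)*(-4) + (-4) = -12 -> first mismatch against the trace
The earliest wrong entry is at step 3: it should read x = -12.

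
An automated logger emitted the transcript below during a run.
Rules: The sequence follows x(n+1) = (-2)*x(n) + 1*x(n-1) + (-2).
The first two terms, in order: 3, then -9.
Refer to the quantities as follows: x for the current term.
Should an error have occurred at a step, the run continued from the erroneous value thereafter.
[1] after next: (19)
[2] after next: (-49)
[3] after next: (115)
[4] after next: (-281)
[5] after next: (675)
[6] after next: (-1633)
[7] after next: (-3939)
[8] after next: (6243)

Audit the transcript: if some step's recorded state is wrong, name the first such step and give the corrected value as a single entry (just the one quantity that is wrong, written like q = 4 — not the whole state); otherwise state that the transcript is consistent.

step 7, x = 3939

step 1: x = -2*(-9) + (1)*(3) + (-2) = 19 -> agrees with the transcript
step 2: x = -2*(19) + (1)*(-9) + (-2) = -49 -> consistent with the transcript
step 3: x = -2*(-49) + (1)*(19) + (-2) = 115 -> checks out
step 4: x = -2*(115) + (1)*(-49) + (-2) = -281 -> consistent with the transcript
step 5: x = -2*(-281) + (1)*(115) + (-2) = 675 -> exactly as logged
step 6: x = -2*(675) + (1)*(-281) + (-2) = -1633 -> agrees with the transcript
step 7: x = -2*(-1633) + (1)*(675) + (-2) = 3939 -> the transcript has a different value
Step 7 is the first one off; corrected, x = 3939.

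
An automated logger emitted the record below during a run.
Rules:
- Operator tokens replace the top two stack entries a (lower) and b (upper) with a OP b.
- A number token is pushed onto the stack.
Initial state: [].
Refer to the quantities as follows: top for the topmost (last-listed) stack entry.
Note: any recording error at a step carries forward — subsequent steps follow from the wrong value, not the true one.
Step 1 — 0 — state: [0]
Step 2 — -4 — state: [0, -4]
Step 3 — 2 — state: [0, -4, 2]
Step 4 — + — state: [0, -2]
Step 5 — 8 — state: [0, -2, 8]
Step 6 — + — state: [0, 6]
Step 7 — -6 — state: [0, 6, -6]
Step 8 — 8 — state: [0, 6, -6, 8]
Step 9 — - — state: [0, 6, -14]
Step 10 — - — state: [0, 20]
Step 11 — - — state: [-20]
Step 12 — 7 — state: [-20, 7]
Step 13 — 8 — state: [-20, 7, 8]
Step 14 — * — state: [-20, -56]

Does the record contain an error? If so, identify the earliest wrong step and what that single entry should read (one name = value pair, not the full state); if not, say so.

Recomputing the run from the initial state:
step 1: [0]
step 2: [0, -4]
step 3: [0, -4, 2]
step 4: [0, -2]
step 5: [0, -2, 8]
step 6: [0, 6]
step 7: [0, 6, -6]
step 8: [0, 6, -6, 8]
step 9: [0, 6, -14]
step 10: [0, 20]
step 11: [-20]
step 12: [-20, 7]
step 13: [-20, 7, 8]
step 14: [-20, 56]
The first disagreement with the record is at step 14, where the value should be top = 56.

step 14, top = 56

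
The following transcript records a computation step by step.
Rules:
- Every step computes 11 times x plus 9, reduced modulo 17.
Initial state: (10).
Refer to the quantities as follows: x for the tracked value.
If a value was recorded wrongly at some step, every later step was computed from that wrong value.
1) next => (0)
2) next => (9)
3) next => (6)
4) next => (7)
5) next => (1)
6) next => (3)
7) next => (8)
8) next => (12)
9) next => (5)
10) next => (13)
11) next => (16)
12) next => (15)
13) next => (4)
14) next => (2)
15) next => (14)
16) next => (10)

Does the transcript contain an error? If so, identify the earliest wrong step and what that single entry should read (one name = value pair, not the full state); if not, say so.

1. x = (11*10 + 9) mod 17 = 0 (in agreement)
2. x = (11*0 + 9) mod 17 = 9 (exactly as logged)
3. x = (11*9 + 9) mod 17 = 6 (matches)
4. x = (11*6 + 9) mod 17 = 7 (no discrepancy)
5. x = (11*7 + 9) mod 17 = 1 (no discrepancy)
6. x = (11*1 + 9) mod 17 = 3 (checks out)
7. x = (11*3 + 9) mod 17 = 8 (verified)
8. x = (11*8 + 9) mod 17 = 12 (agrees with the transcript)
9. x = (11*12 + 9) mod 17 = 5 (agrees with the transcript)
10. x = (11*5 + 9) mod 17 = 13 (same as recorded)
11. x = (11*13 + 9) mod 17 = 16 (no discrepancy)
12. x = (11*16 + 9) mod 17 = 15 (consistent with the transcript)
13. x = (11*15 + 9) mod 17 = 4 (checks out)
14. x = (11*4 + 9) mod 17 = 2 (checks out)
15. x = (11*2 + 9) mod 17 = 14 (agrees with the transcript)
16. x = (11*14 + 9) mod 17 = 10 (confirmed correct)
The whole run recomputes cleanly — no discrepancies.

no error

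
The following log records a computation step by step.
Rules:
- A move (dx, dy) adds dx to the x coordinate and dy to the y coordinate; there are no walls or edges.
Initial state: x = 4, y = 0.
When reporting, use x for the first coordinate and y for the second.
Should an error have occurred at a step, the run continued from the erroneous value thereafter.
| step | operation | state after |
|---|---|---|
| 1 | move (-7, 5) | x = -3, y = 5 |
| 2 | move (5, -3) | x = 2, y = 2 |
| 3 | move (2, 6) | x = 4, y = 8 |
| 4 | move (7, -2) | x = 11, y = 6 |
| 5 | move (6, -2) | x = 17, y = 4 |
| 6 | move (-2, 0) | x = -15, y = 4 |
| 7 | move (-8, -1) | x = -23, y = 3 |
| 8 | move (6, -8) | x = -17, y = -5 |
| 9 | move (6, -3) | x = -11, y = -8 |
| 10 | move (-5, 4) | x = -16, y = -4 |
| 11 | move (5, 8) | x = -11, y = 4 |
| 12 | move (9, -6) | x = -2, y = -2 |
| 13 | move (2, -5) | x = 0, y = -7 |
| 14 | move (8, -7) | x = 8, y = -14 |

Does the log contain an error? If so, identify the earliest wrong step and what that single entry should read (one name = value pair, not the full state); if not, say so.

step 1: x = 4 + (-7) = -3, y = 0 + (5) = 5 -> in agreement
step 2: x = -3 + (5) = 2, y = 5 + (-3) = 2 -> agrees with the log
step 3: x = 2 + (2) = 4, y = 2 + (6) = 8 -> checks out
step 4: x = 4 + (7) = 11, y = 8 + (-2) = 6 -> same as recorded
step 5: x = 11 + (6) = 17, y = 6 + (-2) = 4 -> checks out
step 6: x = 17 + (-2) = 15, y = 4 + (0) = 4 -> the entry is off here
First deviation found at step 6; the corrected entry is x = 15.

step 6, x = 15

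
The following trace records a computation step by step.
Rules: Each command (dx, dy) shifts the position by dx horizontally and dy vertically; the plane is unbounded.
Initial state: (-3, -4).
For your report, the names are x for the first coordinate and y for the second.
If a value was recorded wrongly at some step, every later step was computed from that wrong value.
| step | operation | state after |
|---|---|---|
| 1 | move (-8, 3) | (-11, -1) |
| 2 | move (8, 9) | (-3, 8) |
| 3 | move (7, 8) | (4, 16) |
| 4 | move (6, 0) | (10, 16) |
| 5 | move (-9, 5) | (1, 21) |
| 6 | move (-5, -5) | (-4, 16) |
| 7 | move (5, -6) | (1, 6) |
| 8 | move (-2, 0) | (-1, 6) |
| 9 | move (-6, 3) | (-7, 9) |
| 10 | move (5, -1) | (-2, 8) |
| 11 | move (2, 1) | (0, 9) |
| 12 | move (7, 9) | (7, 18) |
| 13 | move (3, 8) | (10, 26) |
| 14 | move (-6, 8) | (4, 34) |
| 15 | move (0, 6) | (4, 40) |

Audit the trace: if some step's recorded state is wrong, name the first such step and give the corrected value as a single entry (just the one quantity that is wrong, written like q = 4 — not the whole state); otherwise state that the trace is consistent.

step 7, y = 10

Recomputing the run from the initial state:
step 1: x = -11, y = -1
step 2: x = -3, y = 8
step 3: x = 4, y = 16
step 4: x = 10, y = 16
step 5: x = 1, y = 21
step 6: x = -4, y = 16
step 7: x = 1, y = 10
step 8: x = -1, y = 10
step 9: x = -7, y = 13
step 10: x = -2, y = 12
step 11: x = 0, y = 13
step 12: x = 7, y = 22
step 13: x = 10, y = 30
step 14: x = 4, y = 38
step 15: x = 4, y = 44
The first disagreement with the trace is at step 7, where the value should be y = 10.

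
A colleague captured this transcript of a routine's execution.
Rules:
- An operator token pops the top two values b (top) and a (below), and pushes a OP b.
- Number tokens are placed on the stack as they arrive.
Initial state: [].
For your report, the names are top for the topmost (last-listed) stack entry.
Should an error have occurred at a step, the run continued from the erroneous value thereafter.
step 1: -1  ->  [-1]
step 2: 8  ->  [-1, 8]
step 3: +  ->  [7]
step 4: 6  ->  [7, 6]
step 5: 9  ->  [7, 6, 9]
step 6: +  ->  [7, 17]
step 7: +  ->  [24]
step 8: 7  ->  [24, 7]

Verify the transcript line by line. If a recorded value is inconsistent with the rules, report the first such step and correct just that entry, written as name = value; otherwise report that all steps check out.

step 1: push -1: top = -1 -> agrees with the transcript
step 2: push 8: top = 8 -> verified
step 3: -1 + 8 = 7 -> agrees with the transcript
step 4: push 6: top = 6 -> checks out
step 5: push 9: top = 9 -> consistent with the transcript
step 6: 6 + 9 = 15 -> the recorded entry deviates here
That makes step 6 the first incorrect line — top = 15 is what it should show.

step 6, top = 15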